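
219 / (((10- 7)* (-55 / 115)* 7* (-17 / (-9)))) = -15111 / 1309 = -11.54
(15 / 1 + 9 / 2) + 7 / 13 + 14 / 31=20.49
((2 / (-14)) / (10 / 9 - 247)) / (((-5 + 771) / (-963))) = -8667 / 11866106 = -0.00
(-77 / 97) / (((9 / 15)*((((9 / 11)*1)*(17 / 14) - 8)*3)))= 59290 / 941967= 0.06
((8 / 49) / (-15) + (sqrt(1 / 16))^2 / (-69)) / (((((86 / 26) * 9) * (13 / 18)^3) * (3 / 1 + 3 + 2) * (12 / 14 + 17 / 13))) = -86103 / 1418384240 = -0.00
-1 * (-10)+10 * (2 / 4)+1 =16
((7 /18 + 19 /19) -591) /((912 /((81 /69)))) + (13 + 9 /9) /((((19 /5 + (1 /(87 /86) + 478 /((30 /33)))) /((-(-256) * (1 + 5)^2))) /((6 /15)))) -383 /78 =5765085635359 /62938026528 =91.60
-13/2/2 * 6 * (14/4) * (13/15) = -1183/20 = -59.15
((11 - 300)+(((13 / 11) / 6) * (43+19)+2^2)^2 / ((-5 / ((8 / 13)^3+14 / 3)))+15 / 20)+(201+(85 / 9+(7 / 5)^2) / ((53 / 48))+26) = -11735067894983 / 38041274700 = -308.48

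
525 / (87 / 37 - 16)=-3885 / 101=-38.47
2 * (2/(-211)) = -4/211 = -0.02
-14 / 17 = -0.82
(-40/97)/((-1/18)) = 720/97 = 7.42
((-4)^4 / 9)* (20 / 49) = 5120 / 441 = 11.61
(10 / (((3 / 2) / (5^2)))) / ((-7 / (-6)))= 1000 / 7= 142.86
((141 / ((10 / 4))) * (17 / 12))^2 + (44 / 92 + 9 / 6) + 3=14694673 / 2300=6388.99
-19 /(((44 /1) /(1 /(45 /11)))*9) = -0.01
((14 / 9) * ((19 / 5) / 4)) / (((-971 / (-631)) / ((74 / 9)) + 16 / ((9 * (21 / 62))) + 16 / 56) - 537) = -0.00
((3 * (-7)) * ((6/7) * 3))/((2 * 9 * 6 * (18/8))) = -2/9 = -0.22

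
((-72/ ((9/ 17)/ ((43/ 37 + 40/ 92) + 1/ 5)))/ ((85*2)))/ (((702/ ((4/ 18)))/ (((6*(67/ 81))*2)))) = -8196512/ 1814608575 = -0.00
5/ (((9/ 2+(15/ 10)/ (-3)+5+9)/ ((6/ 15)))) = 1/ 9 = 0.11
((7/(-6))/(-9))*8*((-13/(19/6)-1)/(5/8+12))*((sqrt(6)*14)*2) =-608384*sqrt(6)/51813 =-28.76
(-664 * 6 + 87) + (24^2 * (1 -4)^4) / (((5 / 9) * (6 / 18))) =1240227 / 5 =248045.40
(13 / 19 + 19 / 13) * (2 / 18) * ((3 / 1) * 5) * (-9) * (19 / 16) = -38.22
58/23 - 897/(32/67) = -1380421/736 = -1875.57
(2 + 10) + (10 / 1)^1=22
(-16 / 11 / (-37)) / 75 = 16 / 30525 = 0.00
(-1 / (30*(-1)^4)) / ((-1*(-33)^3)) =-0.00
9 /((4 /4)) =9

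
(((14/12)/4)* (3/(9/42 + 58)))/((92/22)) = 539/149960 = 0.00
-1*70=-70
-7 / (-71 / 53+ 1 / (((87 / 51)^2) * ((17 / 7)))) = 5.84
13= 13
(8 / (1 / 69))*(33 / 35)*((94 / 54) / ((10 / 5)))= 47564 / 105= 452.99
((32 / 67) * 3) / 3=32 / 67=0.48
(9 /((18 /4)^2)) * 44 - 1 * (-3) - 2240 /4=-537.44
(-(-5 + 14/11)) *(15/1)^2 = 9225/11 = 838.64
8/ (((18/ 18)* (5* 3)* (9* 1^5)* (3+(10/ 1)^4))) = 8/ 1350405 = 0.00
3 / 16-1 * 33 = -525 / 16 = -32.81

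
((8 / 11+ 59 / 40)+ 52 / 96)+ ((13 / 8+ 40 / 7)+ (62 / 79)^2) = 616986289 / 57666840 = 10.70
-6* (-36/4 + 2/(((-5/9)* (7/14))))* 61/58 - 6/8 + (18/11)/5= 129903/1276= 101.80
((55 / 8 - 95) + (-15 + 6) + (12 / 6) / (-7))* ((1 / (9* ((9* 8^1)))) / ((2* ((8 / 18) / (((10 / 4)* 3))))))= -27275 / 21504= -1.27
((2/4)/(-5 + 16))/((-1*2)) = -1/44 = -0.02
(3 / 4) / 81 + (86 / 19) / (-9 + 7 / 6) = -54835 / 96444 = -0.57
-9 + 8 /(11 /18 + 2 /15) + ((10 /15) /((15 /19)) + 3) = 16856 /3015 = 5.59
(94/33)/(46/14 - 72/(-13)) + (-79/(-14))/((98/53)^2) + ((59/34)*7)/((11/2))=253292015773/60570142248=4.18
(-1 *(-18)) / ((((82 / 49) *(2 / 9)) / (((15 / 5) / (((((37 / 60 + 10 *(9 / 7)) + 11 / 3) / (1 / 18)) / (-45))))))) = -6251175 / 295159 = -21.18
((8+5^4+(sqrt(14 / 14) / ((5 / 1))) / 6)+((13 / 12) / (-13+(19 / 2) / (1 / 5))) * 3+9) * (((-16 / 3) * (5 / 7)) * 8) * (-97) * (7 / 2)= 1375283072 / 207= 6643879.57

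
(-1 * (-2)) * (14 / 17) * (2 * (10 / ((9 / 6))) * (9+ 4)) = 14560 / 51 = 285.49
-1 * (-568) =568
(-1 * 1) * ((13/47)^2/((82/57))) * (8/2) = -19266/90569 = -0.21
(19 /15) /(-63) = -19 /945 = -0.02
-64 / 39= -1.64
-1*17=-17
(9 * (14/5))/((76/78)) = 2457/95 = 25.86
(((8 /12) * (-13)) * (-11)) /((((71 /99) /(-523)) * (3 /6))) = -9872148 /71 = -139044.34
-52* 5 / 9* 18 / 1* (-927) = 482040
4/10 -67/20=-59/20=-2.95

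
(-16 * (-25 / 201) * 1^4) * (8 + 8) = 6400 / 201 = 31.84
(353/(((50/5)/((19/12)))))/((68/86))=288401/4080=70.69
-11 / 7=-1.57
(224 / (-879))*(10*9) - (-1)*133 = 32249 / 293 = 110.06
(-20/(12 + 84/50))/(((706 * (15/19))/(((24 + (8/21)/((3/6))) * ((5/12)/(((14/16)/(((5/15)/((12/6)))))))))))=-65000/12609513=-0.01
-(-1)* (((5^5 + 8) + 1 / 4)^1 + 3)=12545 / 4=3136.25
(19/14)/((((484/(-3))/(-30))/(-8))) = -1710/847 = -2.02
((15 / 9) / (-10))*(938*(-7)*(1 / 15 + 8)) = 397243 / 45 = 8827.62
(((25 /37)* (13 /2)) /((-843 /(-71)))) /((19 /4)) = 46150 /592629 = 0.08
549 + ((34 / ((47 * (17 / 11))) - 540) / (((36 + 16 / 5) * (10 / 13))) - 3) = 4864925 / 9212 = 528.11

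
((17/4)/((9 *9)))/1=17/324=0.05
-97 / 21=-4.62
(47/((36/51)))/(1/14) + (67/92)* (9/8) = 2060033/2208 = 932.99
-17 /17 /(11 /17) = -17 /11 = -1.55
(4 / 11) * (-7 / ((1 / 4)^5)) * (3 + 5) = -229376 / 11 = -20852.36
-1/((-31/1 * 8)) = 1/248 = 0.00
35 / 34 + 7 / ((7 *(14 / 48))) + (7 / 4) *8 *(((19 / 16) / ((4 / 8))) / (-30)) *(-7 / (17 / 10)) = 12883 / 1428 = 9.02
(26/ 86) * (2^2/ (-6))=-26/ 129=-0.20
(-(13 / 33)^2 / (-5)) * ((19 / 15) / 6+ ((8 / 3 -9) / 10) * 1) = -3211 / 245025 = -0.01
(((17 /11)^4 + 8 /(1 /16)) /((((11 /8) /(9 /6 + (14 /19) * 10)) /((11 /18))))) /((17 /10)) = 4398005020 /14187129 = 310.00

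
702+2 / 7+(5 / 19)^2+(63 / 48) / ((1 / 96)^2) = 32341443 / 2527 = 12798.35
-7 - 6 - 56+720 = 651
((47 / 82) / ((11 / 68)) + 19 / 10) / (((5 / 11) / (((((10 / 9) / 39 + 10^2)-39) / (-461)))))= -175288043 / 110570850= -1.59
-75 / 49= -1.53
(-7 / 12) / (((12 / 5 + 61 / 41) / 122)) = -18.31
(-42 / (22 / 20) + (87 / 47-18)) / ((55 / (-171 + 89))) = 2303298 / 28435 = 81.00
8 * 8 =64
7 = 7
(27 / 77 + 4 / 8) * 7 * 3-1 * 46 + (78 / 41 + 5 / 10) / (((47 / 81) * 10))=-27.72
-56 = -56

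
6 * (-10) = -60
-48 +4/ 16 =-191/ 4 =-47.75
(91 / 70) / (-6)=-0.22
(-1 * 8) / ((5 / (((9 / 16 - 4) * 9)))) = 99 / 2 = 49.50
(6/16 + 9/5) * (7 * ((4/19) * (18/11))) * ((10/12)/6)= 609/836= 0.73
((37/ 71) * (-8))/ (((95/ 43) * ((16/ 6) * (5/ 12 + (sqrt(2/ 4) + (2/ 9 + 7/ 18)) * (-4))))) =-12543444/ 33988055 + 12371616 * sqrt(2)/ 33988055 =0.15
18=18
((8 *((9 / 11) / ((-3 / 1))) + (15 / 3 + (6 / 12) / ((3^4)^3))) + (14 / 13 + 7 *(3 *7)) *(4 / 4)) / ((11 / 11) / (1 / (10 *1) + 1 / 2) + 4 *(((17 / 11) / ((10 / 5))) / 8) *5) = 45869735878 / 1093882725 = 41.93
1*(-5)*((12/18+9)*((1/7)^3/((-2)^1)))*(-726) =-17545/343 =-51.15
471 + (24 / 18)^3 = 12781 / 27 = 473.37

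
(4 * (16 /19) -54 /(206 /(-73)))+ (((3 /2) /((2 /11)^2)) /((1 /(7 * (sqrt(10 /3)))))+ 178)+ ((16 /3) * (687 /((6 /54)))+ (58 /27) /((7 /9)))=847 * sqrt(30) /8+ 1363568305 /41097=33759.17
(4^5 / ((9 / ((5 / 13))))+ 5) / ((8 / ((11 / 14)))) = 8965 / 1872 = 4.79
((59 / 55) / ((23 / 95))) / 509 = 1121 / 128777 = 0.01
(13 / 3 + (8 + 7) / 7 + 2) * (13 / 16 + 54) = 78053 / 168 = 464.60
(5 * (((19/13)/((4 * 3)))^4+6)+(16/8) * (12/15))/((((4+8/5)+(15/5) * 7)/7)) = 93577319593/11252577024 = 8.32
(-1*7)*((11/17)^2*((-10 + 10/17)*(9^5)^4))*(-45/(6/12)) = -148284614071025549200036800/4913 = -30182091201104325096689.76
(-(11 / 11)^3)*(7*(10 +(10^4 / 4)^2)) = -43750070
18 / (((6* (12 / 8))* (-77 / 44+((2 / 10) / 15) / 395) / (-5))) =1185000 / 207371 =5.71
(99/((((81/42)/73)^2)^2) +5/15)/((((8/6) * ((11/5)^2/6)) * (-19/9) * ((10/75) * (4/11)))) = -1500051888562375/812592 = -1846008684.02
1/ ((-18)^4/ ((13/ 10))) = 13/ 1049760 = 0.00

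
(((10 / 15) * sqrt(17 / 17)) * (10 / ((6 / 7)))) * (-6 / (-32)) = 35 / 24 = 1.46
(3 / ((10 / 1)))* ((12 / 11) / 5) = 18 / 275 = 0.07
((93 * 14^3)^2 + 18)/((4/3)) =97684435323/2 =48842217661.50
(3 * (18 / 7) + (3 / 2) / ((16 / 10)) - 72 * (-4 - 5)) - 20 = 71305 / 112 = 636.65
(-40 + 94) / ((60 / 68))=306 / 5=61.20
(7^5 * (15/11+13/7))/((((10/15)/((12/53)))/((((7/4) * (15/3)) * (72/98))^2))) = 442940400/583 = 759760.55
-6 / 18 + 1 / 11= -0.24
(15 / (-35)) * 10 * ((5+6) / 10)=-33 / 7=-4.71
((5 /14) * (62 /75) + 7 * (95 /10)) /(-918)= -14027 /192780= -0.07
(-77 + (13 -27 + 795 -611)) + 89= 182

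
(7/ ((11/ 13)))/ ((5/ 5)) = 8.27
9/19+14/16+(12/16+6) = 1231/152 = 8.10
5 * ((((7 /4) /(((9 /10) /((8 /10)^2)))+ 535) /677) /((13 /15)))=120655 /26403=4.57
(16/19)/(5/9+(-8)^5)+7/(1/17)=666784583/5603233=119.00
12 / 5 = 2.40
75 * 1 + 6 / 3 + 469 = 546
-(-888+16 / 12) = 2660 / 3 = 886.67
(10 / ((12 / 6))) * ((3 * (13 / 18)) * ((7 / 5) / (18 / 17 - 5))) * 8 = -6188 / 201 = -30.79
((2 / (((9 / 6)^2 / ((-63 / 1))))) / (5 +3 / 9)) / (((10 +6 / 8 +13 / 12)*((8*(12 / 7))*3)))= -49 / 2272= -0.02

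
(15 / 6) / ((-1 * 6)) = -5 / 12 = -0.42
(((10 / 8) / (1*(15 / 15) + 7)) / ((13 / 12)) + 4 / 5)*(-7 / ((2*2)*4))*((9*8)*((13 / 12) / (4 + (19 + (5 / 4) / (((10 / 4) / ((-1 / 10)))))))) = -3437 / 2448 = -1.40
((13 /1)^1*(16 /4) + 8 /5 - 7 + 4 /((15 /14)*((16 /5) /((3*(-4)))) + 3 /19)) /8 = 1.91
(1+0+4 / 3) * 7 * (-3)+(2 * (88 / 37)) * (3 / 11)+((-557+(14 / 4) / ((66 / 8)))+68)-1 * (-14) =-637702 / 1221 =-522.28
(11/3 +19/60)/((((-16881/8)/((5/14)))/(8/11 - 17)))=42781/3899511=0.01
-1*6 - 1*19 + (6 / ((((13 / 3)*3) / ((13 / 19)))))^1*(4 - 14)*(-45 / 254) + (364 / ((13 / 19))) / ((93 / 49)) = 57417409 / 224409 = 255.86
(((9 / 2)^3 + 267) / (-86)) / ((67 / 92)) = -65895 / 11524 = -5.72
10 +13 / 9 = 103 / 9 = 11.44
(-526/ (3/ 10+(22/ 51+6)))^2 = 71963427600/ 11785489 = 6106.10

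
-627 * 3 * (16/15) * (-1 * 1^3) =10032/5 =2006.40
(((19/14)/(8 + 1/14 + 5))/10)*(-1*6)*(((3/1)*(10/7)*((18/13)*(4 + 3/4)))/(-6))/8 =3249/88816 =0.04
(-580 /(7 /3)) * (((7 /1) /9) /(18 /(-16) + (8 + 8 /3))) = -4640 /229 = -20.26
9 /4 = 2.25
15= 15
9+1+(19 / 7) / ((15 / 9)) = 407 / 35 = 11.63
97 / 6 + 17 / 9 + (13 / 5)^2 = 11167 / 450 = 24.82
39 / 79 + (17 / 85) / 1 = 274 / 395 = 0.69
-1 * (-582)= 582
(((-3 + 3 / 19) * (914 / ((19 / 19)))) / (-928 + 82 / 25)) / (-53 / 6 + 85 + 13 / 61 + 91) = 75267900 / 4484734027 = 0.02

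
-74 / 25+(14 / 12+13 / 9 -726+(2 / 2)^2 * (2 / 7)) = -2287099 / 3150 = -726.06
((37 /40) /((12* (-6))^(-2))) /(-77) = -23976 /385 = -62.28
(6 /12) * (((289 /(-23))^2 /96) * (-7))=-584647 /101568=-5.76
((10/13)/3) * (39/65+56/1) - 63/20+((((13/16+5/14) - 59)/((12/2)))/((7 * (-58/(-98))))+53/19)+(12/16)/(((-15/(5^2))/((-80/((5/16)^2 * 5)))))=744811441/3438240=216.63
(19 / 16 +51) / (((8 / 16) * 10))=10.44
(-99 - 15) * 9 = -1026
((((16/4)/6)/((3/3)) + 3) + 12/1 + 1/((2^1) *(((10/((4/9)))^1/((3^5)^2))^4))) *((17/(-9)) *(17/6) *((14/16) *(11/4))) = -989646198301134108427/3240000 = -305446357500350.03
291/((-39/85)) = -8245/13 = -634.23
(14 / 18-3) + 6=34 / 9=3.78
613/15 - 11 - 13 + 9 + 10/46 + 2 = 9689/345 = 28.08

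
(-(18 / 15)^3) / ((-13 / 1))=216 / 1625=0.13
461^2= 212521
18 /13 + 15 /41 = 933 /533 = 1.75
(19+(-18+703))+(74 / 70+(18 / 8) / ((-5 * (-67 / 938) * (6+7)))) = 642043 / 910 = 705.54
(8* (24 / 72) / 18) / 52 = 1 / 351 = 0.00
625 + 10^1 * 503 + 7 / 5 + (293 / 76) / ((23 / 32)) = 12370954 / 2185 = 5661.76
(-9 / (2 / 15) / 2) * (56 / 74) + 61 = 1312 / 37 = 35.46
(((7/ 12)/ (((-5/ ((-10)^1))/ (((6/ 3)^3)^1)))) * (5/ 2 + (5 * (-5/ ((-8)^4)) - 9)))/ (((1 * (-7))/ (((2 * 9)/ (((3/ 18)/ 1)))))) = 239841/ 256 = 936.88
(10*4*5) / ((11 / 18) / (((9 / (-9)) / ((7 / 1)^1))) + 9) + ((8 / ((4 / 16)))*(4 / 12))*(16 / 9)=28144 / 459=61.32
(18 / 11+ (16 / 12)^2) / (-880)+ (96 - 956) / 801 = -4177441 / 3876840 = -1.08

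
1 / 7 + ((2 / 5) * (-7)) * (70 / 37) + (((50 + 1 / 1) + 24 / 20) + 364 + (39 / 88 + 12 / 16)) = 46978727 / 113960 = 412.24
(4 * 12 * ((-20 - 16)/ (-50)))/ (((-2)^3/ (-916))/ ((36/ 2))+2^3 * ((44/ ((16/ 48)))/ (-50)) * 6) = -1780704/ 6529223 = -0.27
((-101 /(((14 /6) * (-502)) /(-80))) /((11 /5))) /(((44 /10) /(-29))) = 4393500 /212597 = 20.67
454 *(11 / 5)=4994 / 5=998.80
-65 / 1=-65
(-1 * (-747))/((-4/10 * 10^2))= -747/40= -18.68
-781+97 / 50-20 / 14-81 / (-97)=-26469237 / 33950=-779.65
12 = 12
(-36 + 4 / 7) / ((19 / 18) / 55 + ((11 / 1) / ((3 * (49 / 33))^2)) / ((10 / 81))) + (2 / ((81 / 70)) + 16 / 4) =-461927212 / 217057887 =-2.13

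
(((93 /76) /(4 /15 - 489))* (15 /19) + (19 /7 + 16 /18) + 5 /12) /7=669894277 /1167102531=0.57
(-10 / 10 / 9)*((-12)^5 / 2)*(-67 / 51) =-308736 / 17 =-18160.94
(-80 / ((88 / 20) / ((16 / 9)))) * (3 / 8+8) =-26800 / 99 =-270.71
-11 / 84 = -0.13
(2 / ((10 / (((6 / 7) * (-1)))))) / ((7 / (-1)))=6 / 245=0.02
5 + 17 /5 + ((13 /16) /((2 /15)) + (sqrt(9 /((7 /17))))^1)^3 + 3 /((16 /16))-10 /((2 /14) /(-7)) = 2865591 * sqrt(119) /50176 + 1292831857 /1146880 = 1750.27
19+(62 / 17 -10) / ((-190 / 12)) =31333 / 1615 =19.40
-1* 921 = -921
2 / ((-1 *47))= -2 / 47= -0.04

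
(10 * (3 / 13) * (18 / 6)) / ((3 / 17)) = 39.23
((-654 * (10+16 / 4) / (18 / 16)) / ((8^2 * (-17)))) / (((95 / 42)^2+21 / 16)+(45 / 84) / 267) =79858632 / 68652613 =1.16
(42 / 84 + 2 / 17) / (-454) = -21 / 15436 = -0.00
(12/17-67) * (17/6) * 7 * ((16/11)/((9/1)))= -63112/297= -212.50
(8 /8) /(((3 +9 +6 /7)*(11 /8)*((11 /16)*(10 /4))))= 896 /27225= 0.03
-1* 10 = -10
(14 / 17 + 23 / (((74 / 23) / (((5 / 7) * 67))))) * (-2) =-3019907 / 4403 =-685.87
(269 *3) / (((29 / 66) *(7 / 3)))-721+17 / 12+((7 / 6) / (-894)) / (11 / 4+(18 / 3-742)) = 30814756223 / 456245748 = 67.54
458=458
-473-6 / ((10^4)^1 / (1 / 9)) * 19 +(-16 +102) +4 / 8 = -5797519 / 15000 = -386.50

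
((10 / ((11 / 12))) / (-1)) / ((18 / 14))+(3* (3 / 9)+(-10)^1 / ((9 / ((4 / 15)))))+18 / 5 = -6209 / 1485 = -4.18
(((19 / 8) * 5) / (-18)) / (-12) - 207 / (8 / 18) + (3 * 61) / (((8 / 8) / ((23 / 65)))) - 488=-99845873 / 112320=-888.94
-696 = -696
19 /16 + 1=35 /16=2.19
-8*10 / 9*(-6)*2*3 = 320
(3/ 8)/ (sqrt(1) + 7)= 0.05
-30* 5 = -150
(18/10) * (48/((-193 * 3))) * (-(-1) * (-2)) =288/965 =0.30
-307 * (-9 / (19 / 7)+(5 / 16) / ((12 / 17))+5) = -2382013 / 3648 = -652.96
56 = 56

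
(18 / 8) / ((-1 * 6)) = -3 / 8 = -0.38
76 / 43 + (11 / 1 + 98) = 4763 / 43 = 110.77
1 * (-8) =-8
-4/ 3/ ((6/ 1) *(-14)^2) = -1/ 882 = -0.00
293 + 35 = 328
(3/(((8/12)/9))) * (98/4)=3969/4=992.25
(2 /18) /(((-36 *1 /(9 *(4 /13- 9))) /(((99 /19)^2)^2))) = 1206081657 /6776692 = 177.97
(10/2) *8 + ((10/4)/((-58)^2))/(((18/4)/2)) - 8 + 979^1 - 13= 15107729/15138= 998.00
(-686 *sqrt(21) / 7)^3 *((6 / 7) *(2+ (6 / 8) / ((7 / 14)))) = -59295096 *sqrt(21) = -271724265.76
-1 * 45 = -45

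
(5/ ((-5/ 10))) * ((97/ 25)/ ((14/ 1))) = -97/ 35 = -2.77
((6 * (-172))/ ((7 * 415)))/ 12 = -86/ 2905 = -0.03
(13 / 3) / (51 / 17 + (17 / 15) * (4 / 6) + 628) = 195 / 28429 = 0.01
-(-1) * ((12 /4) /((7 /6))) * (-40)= -720 /7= -102.86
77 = 77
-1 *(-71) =71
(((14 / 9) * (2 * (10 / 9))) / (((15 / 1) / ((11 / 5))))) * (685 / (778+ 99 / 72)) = 675136 / 1515105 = 0.45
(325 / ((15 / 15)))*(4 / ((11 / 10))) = 1181.82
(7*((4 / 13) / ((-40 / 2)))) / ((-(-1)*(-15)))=7 / 975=0.01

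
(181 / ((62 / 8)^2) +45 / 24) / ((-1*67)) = -37583 / 515096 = -0.07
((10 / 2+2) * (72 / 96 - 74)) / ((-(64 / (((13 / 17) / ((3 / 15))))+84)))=133315 / 26192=5.09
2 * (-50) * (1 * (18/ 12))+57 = -93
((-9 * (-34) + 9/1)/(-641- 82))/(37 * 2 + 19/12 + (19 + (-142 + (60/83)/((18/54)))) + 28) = 104580/4140139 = 0.03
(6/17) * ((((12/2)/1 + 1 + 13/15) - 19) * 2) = -668/85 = -7.86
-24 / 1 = -24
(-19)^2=361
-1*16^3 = -4096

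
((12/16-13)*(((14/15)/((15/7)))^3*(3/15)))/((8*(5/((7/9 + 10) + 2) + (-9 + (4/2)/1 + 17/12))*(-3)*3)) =-132590423/244841484375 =-0.00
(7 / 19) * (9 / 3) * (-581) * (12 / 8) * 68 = -1244502 / 19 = -65500.11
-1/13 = -0.08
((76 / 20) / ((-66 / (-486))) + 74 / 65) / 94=443 / 1430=0.31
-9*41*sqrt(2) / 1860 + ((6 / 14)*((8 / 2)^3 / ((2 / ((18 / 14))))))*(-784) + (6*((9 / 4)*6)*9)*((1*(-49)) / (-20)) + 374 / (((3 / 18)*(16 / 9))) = -107757 / 10 - 123*sqrt(2) / 620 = -10775.98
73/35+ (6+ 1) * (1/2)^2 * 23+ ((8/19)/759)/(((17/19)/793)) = 77364241/1806420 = 42.83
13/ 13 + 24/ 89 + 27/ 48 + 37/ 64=13729/ 5696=2.41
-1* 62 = -62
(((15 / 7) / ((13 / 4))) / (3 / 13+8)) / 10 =6 / 749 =0.01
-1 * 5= -5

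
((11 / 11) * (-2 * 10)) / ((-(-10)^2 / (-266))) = -266 / 5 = -53.20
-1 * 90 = -90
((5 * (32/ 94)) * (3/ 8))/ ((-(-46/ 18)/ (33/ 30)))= 297/ 1081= 0.27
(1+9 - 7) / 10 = 3 / 10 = 0.30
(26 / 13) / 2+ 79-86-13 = -19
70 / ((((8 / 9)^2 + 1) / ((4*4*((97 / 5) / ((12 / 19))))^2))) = 6847644384 / 725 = 9445026.74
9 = 9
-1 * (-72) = 72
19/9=2.11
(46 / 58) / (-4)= -23 / 116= -0.20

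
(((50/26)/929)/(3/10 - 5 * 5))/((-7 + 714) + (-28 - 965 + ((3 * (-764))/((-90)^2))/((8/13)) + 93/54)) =0.00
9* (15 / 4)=135 / 4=33.75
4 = 4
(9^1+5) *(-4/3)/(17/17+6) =-8/3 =-2.67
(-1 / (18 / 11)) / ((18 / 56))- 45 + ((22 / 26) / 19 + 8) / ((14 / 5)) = -44.03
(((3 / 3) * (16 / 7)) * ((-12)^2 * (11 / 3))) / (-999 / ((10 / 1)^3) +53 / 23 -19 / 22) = 712448000 / 260757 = 2732.23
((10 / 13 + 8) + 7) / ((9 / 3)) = 205 / 39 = 5.26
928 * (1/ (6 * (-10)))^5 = -0.00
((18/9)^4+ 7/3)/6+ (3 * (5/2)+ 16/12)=107/9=11.89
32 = 32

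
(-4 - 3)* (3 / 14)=-3 / 2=-1.50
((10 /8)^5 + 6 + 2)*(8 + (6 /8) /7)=2568959 /28672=89.60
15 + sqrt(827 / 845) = sqrt(4135) / 65 + 15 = 15.99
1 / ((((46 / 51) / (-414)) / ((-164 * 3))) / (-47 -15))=-14001336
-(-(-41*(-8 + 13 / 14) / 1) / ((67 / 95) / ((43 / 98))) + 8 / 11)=181655773 / 1011164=179.65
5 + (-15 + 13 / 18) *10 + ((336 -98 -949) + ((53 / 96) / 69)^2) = -37242138887 / 43877376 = -848.78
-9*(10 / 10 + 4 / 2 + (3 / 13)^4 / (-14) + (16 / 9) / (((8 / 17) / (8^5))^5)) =-10472871486255770438202565114177 / 399854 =-26191738700265022828838940.00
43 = 43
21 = 21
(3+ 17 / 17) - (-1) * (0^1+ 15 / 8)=47 / 8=5.88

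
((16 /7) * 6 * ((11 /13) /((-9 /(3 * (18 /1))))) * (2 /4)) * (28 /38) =-6336 /247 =-25.65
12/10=6/5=1.20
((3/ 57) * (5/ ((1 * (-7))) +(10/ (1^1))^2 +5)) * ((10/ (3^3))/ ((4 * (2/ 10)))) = 9125/ 3591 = 2.54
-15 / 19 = -0.79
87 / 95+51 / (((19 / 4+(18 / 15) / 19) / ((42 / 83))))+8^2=1013519969 / 14421665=70.28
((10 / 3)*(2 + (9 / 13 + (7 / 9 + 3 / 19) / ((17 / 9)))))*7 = 936950 / 12597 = 74.38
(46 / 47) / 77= 46 / 3619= 0.01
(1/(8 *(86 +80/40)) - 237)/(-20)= 166847/14080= 11.85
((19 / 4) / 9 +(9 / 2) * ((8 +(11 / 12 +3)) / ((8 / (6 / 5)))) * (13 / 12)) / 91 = 53233 / 524160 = 0.10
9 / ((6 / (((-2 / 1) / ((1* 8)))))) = -3 / 8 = -0.38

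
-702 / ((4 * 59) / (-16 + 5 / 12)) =21879 / 472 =46.35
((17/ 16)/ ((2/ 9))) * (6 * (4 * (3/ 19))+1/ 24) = 89097/ 4864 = 18.32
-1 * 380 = -380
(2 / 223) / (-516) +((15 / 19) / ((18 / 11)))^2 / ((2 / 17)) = 493109993 / 249237288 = 1.98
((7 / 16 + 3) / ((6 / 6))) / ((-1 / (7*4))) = -385 / 4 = -96.25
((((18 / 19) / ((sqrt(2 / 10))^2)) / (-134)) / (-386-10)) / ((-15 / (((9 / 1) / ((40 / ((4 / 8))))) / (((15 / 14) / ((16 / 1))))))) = -7 / 700150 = -0.00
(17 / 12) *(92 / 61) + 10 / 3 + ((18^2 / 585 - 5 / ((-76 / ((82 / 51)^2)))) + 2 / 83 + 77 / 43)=5600717273681 / 699332469615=8.01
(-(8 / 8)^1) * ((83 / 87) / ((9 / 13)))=-1079 / 783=-1.38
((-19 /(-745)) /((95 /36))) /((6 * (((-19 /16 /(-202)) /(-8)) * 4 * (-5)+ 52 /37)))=1435008 /1265170175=0.00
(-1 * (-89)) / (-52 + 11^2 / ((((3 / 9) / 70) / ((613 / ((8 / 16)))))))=89 / 31152608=0.00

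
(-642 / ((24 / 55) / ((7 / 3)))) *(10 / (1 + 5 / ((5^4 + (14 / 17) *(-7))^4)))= -120451914870536900475 / 3508734017467156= -34329.17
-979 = -979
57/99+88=2923/33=88.58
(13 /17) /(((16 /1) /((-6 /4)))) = -39 /544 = -0.07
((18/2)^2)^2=6561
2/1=2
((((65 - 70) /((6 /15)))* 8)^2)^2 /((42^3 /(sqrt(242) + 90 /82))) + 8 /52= 812584378 /548457 + 137500000* sqrt(2) /9261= 22478.71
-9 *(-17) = 153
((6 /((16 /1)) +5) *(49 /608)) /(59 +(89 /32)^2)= 0.01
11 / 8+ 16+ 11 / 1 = 227 / 8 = 28.38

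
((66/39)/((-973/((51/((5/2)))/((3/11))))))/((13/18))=-0.18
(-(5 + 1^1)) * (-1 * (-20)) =-120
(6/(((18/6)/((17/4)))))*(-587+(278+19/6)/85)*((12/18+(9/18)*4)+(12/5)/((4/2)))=-8632807/450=-19184.02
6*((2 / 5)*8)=96 / 5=19.20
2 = 2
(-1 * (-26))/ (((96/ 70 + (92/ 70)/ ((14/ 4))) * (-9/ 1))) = -3185/ 1926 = -1.65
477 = 477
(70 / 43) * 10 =700 / 43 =16.28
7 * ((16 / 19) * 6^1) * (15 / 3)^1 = 3360 / 19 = 176.84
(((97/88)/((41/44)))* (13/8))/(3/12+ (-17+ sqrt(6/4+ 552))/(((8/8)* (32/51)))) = 333292/4426565+ 29682* sqrt(246)/4426565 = 0.18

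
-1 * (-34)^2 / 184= -289 / 46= -6.28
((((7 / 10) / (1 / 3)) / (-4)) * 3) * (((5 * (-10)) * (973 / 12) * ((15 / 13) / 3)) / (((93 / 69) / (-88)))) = -129238725 / 806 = -160345.81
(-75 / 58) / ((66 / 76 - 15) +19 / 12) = 8550 / 82969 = 0.10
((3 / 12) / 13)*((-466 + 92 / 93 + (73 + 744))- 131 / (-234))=2557391 / 377208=6.78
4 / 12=1 / 3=0.33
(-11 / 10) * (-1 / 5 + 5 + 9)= -759 / 50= -15.18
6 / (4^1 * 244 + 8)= 1 / 164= 0.01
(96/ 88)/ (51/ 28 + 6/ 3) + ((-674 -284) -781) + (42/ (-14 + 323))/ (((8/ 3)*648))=-182119183025/ 104743584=-1738.71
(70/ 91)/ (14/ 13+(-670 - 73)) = -2/ 1929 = -0.00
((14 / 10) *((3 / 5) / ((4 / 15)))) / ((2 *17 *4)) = 63 / 2720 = 0.02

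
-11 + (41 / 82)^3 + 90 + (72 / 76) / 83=998385 / 12616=79.14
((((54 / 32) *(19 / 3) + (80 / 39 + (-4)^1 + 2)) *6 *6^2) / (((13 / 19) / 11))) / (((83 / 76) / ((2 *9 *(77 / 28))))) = 23709216861 / 14027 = 1690255.71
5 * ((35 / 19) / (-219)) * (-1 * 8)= 1400 / 4161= 0.34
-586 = -586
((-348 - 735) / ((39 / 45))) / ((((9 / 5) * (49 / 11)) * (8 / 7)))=-99275 / 728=-136.37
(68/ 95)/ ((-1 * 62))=-34/ 2945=-0.01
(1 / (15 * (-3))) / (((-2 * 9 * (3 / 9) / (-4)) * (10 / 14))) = -14 / 675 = -0.02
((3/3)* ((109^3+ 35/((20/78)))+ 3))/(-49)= -2590337/98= -26432.01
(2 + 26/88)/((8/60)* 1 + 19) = 1515/12628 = 0.12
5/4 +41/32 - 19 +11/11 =-495/32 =-15.47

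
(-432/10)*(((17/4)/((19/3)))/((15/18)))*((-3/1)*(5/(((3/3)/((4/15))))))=139.15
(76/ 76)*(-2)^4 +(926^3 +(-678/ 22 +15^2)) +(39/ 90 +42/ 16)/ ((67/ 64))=794022989.10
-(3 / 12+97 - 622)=2099 / 4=524.75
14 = 14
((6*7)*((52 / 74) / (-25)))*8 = -8736 / 925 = -9.44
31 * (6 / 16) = 93 / 8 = 11.62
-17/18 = -0.94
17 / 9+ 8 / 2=53 / 9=5.89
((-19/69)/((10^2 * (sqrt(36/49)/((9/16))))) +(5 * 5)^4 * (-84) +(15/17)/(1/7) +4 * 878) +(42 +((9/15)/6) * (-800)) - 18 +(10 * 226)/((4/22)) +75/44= -451386249361671/13763200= -32796606.12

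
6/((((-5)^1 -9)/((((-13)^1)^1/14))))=39/98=0.40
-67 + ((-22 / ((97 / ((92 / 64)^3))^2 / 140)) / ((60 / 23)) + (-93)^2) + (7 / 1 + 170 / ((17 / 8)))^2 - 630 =3674881507686917 / 236785238016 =15519.89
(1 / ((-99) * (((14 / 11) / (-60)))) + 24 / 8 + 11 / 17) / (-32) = -46 / 357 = -0.13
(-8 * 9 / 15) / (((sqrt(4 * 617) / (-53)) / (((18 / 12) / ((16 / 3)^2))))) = 4293 * sqrt(617) / 394880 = 0.27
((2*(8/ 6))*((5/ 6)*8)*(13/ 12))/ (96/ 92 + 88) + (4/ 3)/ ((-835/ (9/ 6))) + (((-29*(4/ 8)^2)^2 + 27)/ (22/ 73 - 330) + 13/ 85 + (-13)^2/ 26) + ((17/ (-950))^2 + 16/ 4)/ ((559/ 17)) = 100477776438459140507/ 14891833113711840000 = 6.75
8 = 8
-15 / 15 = -1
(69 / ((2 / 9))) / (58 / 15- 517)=-9315 / 15394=-0.61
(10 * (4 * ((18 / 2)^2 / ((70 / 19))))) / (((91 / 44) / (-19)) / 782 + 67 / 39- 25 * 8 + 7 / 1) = -156955395168 / 34138954283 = -4.60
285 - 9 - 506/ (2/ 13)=-3013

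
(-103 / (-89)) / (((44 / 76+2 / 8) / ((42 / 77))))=15656 / 20559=0.76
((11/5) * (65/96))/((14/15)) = 715/448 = 1.60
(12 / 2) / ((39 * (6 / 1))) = 1 / 39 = 0.03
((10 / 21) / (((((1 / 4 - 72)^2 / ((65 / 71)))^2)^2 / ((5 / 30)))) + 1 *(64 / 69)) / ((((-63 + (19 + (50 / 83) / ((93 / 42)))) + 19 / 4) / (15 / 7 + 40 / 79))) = -23704196557256317620262174772490840320 / 376011208305823821082994991377031668217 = -0.06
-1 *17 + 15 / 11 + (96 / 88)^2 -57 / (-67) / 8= -14.34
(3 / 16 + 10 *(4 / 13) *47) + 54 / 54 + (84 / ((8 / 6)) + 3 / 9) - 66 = 89317 / 624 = 143.14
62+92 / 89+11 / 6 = 34639 / 534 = 64.87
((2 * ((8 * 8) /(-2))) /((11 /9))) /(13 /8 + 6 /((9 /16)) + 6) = -13824 /4829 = -2.86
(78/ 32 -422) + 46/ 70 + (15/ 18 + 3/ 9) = -701801/ 1680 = -417.74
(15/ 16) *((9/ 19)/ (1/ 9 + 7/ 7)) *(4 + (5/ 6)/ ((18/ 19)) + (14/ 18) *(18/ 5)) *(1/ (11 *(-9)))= -0.03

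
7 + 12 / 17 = 131 / 17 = 7.71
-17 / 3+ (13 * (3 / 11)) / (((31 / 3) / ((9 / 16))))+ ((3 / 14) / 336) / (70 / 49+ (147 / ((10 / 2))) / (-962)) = -14759082203 / 2696603448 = -5.47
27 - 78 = -51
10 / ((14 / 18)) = 90 / 7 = 12.86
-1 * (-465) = 465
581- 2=579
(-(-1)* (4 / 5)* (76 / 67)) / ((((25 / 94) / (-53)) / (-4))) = 6058112 / 8375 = 723.36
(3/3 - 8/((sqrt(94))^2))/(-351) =-0.00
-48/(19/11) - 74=-101.79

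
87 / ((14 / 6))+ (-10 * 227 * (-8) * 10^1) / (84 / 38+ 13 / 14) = 67671427 / 1169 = 57888.30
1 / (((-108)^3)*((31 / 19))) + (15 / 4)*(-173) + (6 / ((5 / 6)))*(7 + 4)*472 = 7172442054769 / 195255360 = 36733.65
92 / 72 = 23 / 18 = 1.28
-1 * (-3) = 3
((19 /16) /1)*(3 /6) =19 /32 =0.59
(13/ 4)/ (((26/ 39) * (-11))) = -39/ 88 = -0.44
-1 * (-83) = 83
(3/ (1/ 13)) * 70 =2730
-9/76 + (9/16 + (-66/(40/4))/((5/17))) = -167169/7600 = -22.00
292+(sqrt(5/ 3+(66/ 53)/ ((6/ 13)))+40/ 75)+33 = sqrt(110346)/ 159+4883/ 15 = 327.62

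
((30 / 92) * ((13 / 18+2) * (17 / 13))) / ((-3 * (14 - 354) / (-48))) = -49 / 897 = -0.05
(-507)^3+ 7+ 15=-130323821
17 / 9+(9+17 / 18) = 11.83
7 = 7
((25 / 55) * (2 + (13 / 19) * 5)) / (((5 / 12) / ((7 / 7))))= 1236 / 209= 5.91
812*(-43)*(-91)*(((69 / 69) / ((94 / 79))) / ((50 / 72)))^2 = 6424880729904 / 1380625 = 4653603.06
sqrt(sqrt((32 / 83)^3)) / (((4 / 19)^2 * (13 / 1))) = 361 * 2^(3 / 4) * 83^(1 / 4) / 2158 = 0.85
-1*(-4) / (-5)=-4 / 5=-0.80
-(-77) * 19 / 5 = 1463 / 5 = 292.60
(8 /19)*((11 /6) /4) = 0.19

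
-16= -16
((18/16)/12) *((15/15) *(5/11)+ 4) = 0.42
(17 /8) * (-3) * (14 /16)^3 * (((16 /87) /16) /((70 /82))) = -34153 /593920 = -0.06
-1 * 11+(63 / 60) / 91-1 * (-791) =202803 / 260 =780.01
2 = 2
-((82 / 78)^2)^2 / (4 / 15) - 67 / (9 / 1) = -37091849 / 3084588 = -12.02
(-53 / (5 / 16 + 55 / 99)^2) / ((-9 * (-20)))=-30528 / 78125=-0.39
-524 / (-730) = 262 / 365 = 0.72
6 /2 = 3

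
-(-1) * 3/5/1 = 0.60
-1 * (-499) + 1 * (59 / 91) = 45468 / 91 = 499.65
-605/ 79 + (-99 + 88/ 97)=-810370/ 7663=-105.75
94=94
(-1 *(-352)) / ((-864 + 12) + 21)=-0.42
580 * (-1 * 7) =-4060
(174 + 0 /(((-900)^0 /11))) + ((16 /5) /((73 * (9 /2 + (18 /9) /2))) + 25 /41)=28744697 /164615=174.62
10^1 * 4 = 40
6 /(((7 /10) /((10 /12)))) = 50 /7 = 7.14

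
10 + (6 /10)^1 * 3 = 59 /5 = 11.80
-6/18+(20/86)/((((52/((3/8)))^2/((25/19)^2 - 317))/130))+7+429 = 16860876977/38745408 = 435.17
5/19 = 0.26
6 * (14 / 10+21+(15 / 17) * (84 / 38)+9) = 200.10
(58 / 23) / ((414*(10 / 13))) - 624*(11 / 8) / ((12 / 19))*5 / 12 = -107795467 / 190440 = -566.03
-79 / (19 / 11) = -869 / 19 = -45.74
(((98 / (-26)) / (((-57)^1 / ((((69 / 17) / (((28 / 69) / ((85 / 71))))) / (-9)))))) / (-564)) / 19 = 18515 / 2255117904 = 0.00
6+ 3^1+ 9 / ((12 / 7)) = 57 / 4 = 14.25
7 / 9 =0.78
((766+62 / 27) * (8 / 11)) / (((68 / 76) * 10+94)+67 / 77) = 22071616 / 4100895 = 5.38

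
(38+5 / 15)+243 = 844 / 3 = 281.33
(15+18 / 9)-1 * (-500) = 517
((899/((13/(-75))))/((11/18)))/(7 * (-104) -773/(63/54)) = 6.10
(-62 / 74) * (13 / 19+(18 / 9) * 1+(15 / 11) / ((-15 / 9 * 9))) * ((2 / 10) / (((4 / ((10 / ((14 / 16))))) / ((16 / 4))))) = -268832 / 54131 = -4.97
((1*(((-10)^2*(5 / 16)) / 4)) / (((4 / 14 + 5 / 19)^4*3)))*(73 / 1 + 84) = 6140676649625 / 1363115568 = 4504.88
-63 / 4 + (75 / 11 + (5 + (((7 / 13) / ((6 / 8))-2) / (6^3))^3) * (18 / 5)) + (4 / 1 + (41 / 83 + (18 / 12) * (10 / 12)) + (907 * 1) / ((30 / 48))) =27782475243865943 / 18951053790240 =1466.01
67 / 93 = 0.72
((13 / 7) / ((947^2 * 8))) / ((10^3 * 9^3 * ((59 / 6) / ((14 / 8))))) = 13 / 205720810128000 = 0.00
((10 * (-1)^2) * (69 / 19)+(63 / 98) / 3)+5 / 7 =9907 / 266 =37.24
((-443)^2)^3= 7558269224026249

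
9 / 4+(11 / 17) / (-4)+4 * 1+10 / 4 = 146 / 17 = 8.59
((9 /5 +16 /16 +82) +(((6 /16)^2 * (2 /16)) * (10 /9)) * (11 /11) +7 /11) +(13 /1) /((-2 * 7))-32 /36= 83.64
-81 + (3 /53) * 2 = -4287 /53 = -80.89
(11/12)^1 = 11/12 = 0.92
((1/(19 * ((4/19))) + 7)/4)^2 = 3.29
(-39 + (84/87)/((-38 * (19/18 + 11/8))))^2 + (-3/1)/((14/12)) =2017942583877/1328254375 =1519.24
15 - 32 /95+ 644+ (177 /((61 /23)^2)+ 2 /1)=242436258 /353495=685.83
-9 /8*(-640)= 720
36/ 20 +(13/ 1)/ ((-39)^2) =1058/ 585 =1.81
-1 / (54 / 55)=-1.02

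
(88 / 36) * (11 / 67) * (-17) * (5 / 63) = -20570 / 37989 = -0.54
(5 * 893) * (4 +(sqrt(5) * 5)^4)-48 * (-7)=69783821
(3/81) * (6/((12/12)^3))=2/9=0.22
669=669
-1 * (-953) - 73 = 880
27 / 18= 3 / 2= 1.50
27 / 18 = 3 / 2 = 1.50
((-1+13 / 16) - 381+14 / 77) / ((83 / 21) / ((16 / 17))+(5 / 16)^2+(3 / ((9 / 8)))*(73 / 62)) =-698465712 / 13633345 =-51.23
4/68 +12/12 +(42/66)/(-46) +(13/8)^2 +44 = 13126133/275264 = 47.69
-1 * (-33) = 33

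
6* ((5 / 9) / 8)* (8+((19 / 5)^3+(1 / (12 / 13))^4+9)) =189862349 / 6220800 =30.52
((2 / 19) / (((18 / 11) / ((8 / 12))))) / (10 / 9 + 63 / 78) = 572 / 25593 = 0.02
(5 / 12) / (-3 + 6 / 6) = -5 / 24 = -0.21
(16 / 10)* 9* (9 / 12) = 54 / 5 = 10.80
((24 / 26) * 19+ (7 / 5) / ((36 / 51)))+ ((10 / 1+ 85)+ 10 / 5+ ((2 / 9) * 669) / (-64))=114.20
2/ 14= 1/ 7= 0.14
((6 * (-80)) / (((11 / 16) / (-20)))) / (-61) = -153600 / 671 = -228.91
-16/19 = -0.84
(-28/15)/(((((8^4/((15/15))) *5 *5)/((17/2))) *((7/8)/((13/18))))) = -0.00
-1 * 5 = -5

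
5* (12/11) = 60/11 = 5.45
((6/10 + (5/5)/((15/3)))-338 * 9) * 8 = -24329.60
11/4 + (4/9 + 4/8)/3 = 331/108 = 3.06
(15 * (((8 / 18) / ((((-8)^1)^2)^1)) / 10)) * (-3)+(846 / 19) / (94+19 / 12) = 303071 / 697376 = 0.43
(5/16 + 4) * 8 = 69/2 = 34.50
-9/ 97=-0.09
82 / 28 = 2.93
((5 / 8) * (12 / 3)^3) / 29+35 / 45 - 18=-4135 / 261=-15.84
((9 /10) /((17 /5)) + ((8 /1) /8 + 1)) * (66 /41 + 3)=14553 /1394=10.44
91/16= 5.69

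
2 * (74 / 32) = 37 / 8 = 4.62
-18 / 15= -6 / 5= -1.20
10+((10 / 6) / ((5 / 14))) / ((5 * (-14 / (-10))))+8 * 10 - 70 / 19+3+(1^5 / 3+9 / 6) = 3489 / 38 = 91.82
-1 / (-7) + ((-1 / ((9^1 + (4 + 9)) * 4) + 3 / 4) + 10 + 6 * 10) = 43663 / 616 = 70.88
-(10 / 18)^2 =-25 / 81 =-0.31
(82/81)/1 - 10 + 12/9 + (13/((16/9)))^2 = 950089/20736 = 45.82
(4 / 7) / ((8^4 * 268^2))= 1 / 514834432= 0.00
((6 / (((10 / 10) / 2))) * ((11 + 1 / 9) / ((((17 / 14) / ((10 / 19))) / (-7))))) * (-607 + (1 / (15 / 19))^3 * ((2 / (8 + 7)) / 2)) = 96345810176 / 392445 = 245501.43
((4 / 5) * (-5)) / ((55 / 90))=-6.55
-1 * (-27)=27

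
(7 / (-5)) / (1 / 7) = -49 / 5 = -9.80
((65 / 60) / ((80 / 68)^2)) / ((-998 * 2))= -3757 / 9580800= -0.00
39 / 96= 13 / 32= 0.41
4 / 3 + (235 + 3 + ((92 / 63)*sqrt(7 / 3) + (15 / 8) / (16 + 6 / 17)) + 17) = 92*sqrt(21) / 189 + 1711021 / 6672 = 258.68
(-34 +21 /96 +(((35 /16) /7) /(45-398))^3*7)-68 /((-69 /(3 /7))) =-967657190810315 /29007475904512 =-33.36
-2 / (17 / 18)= -36 / 17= -2.12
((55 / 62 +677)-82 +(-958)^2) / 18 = 56938313 / 1116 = 51019.99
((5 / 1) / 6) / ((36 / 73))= 365 / 216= 1.69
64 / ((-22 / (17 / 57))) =-544 / 627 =-0.87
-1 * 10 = -10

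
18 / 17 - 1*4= -50 / 17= -2.94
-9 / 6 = -3 / 2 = -1.50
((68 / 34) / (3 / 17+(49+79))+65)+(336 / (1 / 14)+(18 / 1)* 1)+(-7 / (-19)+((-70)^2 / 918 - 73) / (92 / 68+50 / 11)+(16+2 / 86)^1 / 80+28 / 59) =1195303820054636191 / 250242207215760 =4776.59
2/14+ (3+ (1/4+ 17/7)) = 163/28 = 5.82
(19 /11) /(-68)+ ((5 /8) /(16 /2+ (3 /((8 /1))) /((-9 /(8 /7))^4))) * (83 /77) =3695925251 /62844578368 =0.06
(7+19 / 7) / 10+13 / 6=3.14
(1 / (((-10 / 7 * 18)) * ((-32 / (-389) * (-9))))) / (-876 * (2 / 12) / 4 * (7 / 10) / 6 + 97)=2723 / 4807728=0.00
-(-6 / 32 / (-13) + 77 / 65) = -1247 / 1040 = -1.20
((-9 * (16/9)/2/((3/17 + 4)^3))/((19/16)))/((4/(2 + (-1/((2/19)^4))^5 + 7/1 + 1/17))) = 184679539596923292557288144257/222832525312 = 828781791788893356.21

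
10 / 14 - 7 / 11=6 / 77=0.08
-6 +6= 0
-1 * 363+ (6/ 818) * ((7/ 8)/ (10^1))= -11877339/ 32720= -363.00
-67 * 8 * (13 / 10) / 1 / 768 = -871 / 960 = -0.91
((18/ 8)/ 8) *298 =1341/ 16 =83.81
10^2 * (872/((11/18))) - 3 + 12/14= 10987035/77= 142688.77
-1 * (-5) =5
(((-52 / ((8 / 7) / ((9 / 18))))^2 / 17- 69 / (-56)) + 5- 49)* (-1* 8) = 23463 / 238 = 98.58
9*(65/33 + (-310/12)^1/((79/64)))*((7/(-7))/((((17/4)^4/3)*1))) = 113875200/72579749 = 1.57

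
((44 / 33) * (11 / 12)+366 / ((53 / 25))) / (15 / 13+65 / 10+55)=2156258 / 777033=2.77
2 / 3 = 0.67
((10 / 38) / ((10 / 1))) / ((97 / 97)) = 1 / 38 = 0.03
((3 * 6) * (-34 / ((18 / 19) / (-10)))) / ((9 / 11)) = 71060 / 9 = 7895.56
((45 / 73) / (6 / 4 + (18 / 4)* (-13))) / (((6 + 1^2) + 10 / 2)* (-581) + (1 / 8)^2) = 960 / 618889109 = 0.00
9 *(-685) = -6165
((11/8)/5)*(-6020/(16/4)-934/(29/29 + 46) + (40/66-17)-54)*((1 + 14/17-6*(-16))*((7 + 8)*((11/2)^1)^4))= -30121595860807/51136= -589048730.07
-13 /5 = -2.60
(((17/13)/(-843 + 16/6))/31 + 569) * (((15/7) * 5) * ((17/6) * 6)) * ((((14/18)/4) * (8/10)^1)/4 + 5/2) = 5613907523780/21335223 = 263128.61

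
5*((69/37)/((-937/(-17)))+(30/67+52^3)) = 1633043075225/2322823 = 703042.41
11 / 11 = 1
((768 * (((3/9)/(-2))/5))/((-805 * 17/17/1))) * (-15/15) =-128/4025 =-0.03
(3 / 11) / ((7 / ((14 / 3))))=2 / 11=0.18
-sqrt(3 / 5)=-sqrt(15) / 5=-0.77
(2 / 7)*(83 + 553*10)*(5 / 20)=5613 / 14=400.93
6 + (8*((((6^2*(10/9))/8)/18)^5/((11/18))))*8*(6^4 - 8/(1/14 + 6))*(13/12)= 916224326/3680721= 248.93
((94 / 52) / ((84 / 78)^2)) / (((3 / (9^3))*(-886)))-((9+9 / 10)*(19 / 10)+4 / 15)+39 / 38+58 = 19560290339 / 494919600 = 39.52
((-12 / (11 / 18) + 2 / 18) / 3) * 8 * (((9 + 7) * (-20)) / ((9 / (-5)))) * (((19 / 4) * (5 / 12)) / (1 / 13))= -1909804000 / 8019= -238159.87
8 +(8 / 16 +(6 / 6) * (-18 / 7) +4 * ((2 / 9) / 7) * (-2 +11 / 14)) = 5093 / 882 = 5.77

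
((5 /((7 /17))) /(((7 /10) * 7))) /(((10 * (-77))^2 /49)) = 17 /83006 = 0.00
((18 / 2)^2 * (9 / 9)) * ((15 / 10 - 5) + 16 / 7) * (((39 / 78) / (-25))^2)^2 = -1377 / 87500000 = -0.00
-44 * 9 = -396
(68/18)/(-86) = -17/387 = -0.04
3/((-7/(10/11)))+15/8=915/616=1.49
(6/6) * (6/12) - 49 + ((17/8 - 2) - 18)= -531/8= -66.38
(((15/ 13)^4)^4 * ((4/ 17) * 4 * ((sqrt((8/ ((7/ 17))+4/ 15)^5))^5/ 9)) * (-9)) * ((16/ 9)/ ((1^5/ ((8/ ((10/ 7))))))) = -939718179702834942735729420327846342662553600 * sqrt(54285)/ 156573780732339425361146755697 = -1398358450869824179.40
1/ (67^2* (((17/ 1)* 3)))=1/ 228939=0.00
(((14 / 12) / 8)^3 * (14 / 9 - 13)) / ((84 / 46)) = -0.02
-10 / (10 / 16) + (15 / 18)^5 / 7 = -867787 / 54432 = -15.94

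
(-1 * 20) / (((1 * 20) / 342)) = -342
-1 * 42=-42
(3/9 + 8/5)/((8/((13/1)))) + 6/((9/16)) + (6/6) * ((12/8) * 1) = 1837/120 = 15.31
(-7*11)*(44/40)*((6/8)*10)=-635.25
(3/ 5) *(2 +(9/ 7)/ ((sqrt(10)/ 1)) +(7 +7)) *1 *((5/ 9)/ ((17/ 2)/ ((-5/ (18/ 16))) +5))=24 *sqrt(10)/ 1729 +1280/ 741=1.77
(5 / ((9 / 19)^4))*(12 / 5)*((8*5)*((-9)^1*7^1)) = -145959520 / 243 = -600656.46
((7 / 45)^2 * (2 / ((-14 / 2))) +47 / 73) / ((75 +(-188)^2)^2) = 94153 / 185447284554825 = 0.00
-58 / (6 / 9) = -87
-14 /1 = -14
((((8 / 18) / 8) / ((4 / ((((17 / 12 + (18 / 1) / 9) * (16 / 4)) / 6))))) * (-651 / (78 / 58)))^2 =66570708169 / 283855104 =234.52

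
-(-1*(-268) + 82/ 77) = -20718/ 77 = -269.06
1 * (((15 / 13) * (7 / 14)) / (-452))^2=225 / 138109504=0.00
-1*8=-8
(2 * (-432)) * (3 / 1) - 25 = -2617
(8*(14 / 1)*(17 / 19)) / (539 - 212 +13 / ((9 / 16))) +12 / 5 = 804108 / 299345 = 2.69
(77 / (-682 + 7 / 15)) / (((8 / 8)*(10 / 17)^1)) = -3927 / 20446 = -0.19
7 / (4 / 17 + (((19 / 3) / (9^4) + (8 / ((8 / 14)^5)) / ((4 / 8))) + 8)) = 149905728 / 5800187429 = 0.03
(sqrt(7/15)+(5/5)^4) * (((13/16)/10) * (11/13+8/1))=23 * sqrt(105)/480+23/32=1.21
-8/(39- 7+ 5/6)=-48/197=-0.24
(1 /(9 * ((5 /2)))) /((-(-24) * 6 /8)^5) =0.00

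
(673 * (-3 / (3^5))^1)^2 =452929 / 6561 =69.03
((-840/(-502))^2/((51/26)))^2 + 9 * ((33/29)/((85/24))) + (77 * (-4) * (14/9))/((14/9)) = -50408616241049564/166326225071905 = -303.07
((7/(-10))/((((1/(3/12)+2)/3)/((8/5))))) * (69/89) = -966/2225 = -0.43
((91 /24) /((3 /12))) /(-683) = -91 /4098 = -0.02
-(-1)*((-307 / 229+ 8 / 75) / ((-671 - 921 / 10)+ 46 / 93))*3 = 3941898 / 812060335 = 0.00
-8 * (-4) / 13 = 32 / 13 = 2.46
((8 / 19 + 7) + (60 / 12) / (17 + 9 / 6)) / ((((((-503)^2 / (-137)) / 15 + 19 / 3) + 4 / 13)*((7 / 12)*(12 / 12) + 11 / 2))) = -288896010 / 26614905823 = -0.01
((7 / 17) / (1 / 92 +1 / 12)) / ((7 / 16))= 2208 / 221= 9.99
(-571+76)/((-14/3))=1485/14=106.07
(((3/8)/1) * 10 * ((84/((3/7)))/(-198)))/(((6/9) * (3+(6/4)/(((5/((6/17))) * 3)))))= -20825/11352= -1.83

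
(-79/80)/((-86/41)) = 3239/6880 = 0.47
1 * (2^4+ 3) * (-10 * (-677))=128630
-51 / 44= -1.16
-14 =-14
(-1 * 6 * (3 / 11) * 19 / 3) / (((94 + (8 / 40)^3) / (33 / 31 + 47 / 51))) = -14915000 / 68120547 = -0.22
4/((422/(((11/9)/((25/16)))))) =352/47475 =0.01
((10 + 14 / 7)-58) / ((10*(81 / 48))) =-368 / 135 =-2.73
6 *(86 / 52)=129 / 13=9.92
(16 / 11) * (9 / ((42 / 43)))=13.40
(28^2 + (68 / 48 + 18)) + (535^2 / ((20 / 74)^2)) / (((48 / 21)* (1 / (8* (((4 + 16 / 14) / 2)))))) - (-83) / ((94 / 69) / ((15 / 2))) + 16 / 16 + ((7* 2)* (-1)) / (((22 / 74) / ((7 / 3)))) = 218796056857 / 6204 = 35266933.73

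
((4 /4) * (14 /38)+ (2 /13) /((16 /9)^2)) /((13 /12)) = 39561 /102752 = 0.39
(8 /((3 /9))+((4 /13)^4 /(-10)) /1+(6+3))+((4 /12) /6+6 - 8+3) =87537161 /2570490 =34.05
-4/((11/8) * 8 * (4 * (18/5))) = -5/198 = -0.03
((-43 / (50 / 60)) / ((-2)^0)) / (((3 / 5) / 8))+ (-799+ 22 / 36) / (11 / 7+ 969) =-84237493 / 122292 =-688.82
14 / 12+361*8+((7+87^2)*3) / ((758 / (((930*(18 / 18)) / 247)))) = 1686192475 / 561678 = 3002.06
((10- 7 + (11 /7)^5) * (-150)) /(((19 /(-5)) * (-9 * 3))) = -52868000 /2873997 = -18.40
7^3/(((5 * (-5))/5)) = -343/5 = -68.60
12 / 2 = 6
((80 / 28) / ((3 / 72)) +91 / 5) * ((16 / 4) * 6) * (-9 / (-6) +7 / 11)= 1712868 / 385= 4449.01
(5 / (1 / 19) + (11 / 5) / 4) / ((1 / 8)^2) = 30576 / 5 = 6115.20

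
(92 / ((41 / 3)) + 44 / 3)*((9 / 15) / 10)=1316 / 1025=1.28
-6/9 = -2/3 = -0.67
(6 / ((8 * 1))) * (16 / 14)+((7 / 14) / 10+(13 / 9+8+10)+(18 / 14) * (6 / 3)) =28883 / 1260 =22.92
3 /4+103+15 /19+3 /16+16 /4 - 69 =12077 /304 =39.73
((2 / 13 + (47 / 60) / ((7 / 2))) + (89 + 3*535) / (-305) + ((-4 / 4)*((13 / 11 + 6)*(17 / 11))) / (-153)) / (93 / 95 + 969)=-5862121091 / 1114076507544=-0.01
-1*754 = -754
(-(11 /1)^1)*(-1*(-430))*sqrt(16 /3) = -18920*sqrt(3) /3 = -10923.47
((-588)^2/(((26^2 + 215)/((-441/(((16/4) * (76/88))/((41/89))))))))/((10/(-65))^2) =-1630379842/1691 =-964151.30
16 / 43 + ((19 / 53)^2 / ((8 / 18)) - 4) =-3.34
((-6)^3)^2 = 46656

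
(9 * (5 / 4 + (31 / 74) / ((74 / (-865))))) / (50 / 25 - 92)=1997 / 5476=0.36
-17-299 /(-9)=146 /9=16.22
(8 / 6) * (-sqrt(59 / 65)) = -4 * sqrt(3835) / 195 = -1.27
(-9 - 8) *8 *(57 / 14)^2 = -110466 / 49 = -2254.41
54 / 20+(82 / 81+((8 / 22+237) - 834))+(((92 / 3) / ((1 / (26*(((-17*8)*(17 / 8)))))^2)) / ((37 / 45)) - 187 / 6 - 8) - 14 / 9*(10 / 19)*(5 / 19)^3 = 45235922326054719472 / 21481462035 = 2105812083.57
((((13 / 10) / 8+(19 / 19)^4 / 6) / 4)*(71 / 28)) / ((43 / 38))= 106571 / 577920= 0.18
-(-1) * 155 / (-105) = -31 / 21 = -1.48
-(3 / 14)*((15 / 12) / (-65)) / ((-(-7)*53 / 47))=141 / 270088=0.00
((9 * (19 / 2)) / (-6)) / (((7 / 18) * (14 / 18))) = -4617 / 98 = -47.11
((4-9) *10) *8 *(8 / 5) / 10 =-64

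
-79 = -79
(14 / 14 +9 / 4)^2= 169 / 16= 10.56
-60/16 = -15/4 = -3.75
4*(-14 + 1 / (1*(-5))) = -284 / 5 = -56.80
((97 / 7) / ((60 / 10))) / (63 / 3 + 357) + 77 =1222549 / 15876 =77.01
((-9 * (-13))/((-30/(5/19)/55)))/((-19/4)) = 4290/361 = 11.88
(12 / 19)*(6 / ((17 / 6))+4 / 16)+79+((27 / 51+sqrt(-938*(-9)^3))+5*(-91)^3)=-1216990994 / 323+27*sqrt(938)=-3766947.05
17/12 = 1.42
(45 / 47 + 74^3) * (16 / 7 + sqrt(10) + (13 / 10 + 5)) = 19045573 * sqrt(10) / 47 + 11446389373 / 3290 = 4760579.54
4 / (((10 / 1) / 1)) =2 / 5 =0.40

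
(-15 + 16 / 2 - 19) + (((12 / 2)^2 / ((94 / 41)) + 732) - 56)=31288 / 47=665.70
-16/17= -0.94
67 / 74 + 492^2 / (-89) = -17906773 / 6586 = -2718.91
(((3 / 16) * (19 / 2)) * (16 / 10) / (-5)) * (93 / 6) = -8.84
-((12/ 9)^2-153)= 1361/ 9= 151.22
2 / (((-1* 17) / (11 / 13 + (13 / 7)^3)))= -3804 / 4459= -0.85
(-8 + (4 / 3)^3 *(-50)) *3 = -3416 / 9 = -379.56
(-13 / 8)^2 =169 / 64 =2.64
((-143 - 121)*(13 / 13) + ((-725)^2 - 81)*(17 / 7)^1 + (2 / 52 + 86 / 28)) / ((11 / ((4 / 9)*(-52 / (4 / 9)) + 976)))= 1393457796 / 13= 107189061.23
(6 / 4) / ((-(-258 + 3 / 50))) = 25 / 4299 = 0.01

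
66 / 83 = 0.80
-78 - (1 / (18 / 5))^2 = -25297 / 324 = -78.08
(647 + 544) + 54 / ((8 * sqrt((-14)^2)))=1191.48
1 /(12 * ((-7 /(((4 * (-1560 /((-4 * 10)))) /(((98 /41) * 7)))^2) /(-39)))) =33238413 /823543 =40.36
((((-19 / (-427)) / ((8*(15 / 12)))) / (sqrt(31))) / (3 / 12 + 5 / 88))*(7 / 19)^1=44*sqrt(31) / 255285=0.00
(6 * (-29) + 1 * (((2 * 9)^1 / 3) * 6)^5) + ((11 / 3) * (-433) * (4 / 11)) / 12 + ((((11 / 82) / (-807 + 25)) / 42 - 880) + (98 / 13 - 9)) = 60465072.43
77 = 77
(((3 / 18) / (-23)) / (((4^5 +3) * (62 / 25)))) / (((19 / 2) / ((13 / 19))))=-25 / 122004282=-0.00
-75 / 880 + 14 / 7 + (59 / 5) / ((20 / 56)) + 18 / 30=156441 / 4400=35.55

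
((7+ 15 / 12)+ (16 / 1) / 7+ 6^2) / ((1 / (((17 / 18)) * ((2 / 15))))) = 22151 / 3780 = 5.86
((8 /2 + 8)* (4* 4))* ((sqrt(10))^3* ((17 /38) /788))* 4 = 16320* sqrt(10) /3743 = 13.79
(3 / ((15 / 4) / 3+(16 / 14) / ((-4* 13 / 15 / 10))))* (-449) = 490308 / 745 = 658.13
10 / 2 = 5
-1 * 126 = -126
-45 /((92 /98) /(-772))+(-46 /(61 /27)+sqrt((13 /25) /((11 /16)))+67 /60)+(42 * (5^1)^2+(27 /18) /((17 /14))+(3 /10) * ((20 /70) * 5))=4 * sqrt(143) /55+381043343719 /10017420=38038.94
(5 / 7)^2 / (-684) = -25 / 33516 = -0.00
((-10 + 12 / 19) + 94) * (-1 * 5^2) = -40200 / 19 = -2115.79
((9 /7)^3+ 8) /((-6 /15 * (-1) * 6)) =17365 /4116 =4.22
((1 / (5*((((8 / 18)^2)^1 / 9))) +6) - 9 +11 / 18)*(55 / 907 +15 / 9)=1137635 / 97956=11.61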